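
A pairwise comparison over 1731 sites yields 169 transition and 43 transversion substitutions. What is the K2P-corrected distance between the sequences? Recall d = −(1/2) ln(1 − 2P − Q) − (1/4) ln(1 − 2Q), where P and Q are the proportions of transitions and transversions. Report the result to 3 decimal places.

P = 169/1731 ≈ 0.097631 and Q = 43/1731 ≈ 0.024841.
Under the Kimura two-parameter model, d = −½ ln(1 − 2P − Q) − ¼ ln(1 − 2Q).
1 − 2P − Q = 0.779897, giving −½ ln(0.779897) = 0.124297.
1 − 2Q = 0.950318, giving −¼ ln(0.950318) = 0.012740.
d = 0.124297 + 0.012740 = 0.137037.

0.137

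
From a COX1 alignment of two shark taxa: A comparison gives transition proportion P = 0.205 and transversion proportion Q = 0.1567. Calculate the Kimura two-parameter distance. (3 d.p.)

0.512

Under the Kimura two-parameter model, d = −½ ln(1 − 2P − Q) − ¼ ln(1 − 2Q).
1 − 2P − Q = 0.4333, giving −½ ln(0.4333) = 0.418162.
1 − 2Q = 0.6866, giving −¼ ln(0.6866) = 0.094001.
d = 0.418162 + 0.094001 = 0.512163.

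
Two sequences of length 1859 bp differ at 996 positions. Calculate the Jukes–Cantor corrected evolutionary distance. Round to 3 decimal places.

p = 996/1859 ≈ 0.535772.
d = −(3/4) ln(1 − 4p/3) = −0.75 ln(1 − 0.714363) = −0.75 ln(0.285637)
  = −0.75 × (-1.253034) = 0.939776 substitutions/site.

0.940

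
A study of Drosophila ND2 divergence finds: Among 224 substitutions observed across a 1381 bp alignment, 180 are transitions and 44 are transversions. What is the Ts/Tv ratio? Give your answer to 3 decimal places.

4.091

R = 180/44 = 4.090909… ≈ 4.091 (to 3 d.p.).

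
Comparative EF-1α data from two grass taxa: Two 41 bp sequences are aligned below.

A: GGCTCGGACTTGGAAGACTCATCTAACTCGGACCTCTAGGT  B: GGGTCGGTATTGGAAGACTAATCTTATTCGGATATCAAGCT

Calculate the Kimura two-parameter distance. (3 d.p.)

0.297

Of 41 sites, 2 differences are transitions and 8 are transversions, so P = 2/41 ≈ 0.04878 and Q = 8/41 ≈ 0.195122.
Under the Kimura two-parameter model, d = −½ ln(1 − 2P − Q) − ¼ ln(1 − 2Q).
1 − 2P − Q = 0.707318, giving −½ ln(0.707318) = 0.173137.
1 − 2Q = 0.609756, giving −¼ ln(0.609756) = 0.123674.
d = 0.173137 + 0.123674 = 0.296811.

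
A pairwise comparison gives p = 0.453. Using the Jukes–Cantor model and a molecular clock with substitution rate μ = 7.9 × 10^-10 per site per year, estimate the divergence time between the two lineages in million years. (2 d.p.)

d = −(3/4) ln(1 − 4p/3) = −0.75 ln(1 − 0.604) = −0.75 ln(0.396)
  = −0.75 × (-0.926341) = 0.694756 substitutions/site.
Under a molecular clock d = 2μt, so t = d/(2μ) = 0.694756 / (2 × 7.9 × 10^-10) = 439.72 million years.

439.72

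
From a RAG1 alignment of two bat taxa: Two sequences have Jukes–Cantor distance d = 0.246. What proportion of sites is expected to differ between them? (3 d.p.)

p = (3/4)(1 − e^(−4d/3)) = 0.75 × (1 − e^(-0.328)) = 0.75 × (1 − 0.720363) = 0.209728.

0.210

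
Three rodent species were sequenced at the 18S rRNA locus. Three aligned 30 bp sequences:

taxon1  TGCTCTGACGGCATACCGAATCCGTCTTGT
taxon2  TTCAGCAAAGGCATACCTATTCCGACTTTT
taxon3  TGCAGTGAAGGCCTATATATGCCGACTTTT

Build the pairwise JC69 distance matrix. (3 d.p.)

d(taxon1,taxon2) = 0.441, d(taxon1,taxon3) = 0.503, d(taxon2,taxon3) = 0.280

taxon1–taxon2: 10/30 sites differ → p ≈ 0.333333, d = −0.75 ln(1 − 0.444444) = 0.440839 ≈ 0.441.
taxon1–taxon3: 11/30 sites differ → p ≈ 0.366667, d = −0.75 ln(1 − 0.488889) = 0.503376 ≈ 0.503.
taxon2–taxon3: 7/30 sites differ → p ≈ 0.233333, d = −0.75 ln(1 − 0.311111) = 0.279506 ≈ 0.280.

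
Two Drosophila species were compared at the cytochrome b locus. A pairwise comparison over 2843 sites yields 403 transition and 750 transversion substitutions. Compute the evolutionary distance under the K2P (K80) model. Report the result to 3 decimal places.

0.584

P = 403/2843 ≈ 0.141752 and Q = 750/2843 ≈ 0.263806.
Under the Kimura two-parameter model, d = −½ ln(1 − 2P − Q) − ¼ ln(1 − 2Q).
1 − 2P − Q = 0.45269, giving −½ ln(0.45269) = 0.396274.
1 − 2Q = 0.472388, giving −¼ ln(0.472388) = 0.187489.
d = 0.396274 + 0.187489 = 0.583763.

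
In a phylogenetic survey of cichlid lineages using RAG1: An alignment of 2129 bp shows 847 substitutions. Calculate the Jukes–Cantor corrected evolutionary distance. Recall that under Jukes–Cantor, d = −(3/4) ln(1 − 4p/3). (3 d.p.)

0.567

p = 847/2129 ≈ 0.397839.
d = −(3/4) ln(1 − 4p/3) = −0.75 ln(1 − 0.530452) = −0.75 ln(0.469548)
  = −0.75 × (-0.755985) = 0.566989 substitutions/site.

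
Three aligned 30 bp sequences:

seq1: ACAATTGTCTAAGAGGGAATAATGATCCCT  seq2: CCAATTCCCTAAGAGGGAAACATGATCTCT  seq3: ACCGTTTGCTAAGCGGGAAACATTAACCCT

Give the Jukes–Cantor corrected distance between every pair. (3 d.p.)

d(seq1,seq2) = 0.233, d(seq1,seq3) = 0.383, d(seq2,seq3) = 0.383

seq1–seq2: 6/30 sites differ → p = 0.2, d = −0.75 ln(1 − 0.266667) = 0.232617 ≈ 0.233.
seq1–seq3: 9/30 sites differ → p = 0.3, d = −0.75 ln(1 − 0.4) = 0.383119 ≈ 0.383.
seq2–seq3: 9/30 sites differ → p = 0.3, d = −0.75 ln(1 − 0.4) = 0.383119 ≈ 0.383.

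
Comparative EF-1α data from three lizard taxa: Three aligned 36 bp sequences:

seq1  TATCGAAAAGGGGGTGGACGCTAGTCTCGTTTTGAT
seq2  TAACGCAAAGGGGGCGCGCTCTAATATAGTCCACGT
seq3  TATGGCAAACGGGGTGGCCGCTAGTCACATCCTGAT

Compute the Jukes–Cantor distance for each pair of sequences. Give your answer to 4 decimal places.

d(seq1,seq2) = 0.5482, d(seq1,seq3) = 0.2635, d(seq2,seq3) = 0.6082

seq1–seq2: 14/36 sites differ → p ≈ 0.388889, d = −0.75 ln(1 − 0.518519) = 0.548166 ≈ 0.5482.
seq1–seq3: 8/36 sites differ → p ≈ 0.222222, d = −0.75 ln(1 − 0.296296) = 0.263548 ≈ 0.2635.
seq2–seq3: 15/36 sites differ → p ≈ 0.416667, d = −0.75 ln(1 − 0.555556) = 0.608198 ≈ 0.6082.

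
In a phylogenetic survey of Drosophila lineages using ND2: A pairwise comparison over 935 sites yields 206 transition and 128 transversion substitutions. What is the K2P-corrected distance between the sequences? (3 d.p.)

0.511

P = 206/935 ≈ 0.220321 and Q = 128/935 ≈ 0.136898.
Under the Kimura two-parameter model, d = −½ ln(1 − 2P − Q) − ¼ ln(1 − 2Q).
1 − 2P − Q = 0.42246, giving −½ ln(0.42246) = 0.430830.
1 − 2Q = 0.726204, giving −¼ ln(0.726204) = 0.079981.
d = 0.430830 + 0.079981 = 0.510811.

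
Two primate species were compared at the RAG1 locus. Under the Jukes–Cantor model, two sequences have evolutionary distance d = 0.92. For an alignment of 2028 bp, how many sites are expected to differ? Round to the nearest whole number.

Invert JC69: p = (3/4)(1 − e^(−4d/3)) = 0.75 × (1 − e^(-1.226667)) = 0.75 × (1 − 0.293268) = 0.530049.
Expected differing sites = pL ≈ 0.530049 × 2028 = 1074.939372 ≈ 1075.

1075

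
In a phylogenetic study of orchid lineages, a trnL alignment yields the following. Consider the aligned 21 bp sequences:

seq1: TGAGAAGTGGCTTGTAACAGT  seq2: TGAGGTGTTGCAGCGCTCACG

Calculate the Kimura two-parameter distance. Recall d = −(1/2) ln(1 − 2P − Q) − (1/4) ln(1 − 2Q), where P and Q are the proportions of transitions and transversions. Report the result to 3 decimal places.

Of 21 sites, 1 differences are transitions and 10 are transversions, so P = 1/21 ≈ 0.047619 and Q = 10/21 ≈ 0.47619.
Under the Kimura two-parameter model, d = −½ ln(1 − 2P − Q) − ¼ ln(1 − 2Q).
1 − 2P − Q = 0.428572, giving −½ ln(0.428572) = 0.423648.
1 − 2Q = 0.04762, giving −¼ ln(0.04762) = 0.761126.
d = 0.423648 + 0.761126 = 1.184774.

1.185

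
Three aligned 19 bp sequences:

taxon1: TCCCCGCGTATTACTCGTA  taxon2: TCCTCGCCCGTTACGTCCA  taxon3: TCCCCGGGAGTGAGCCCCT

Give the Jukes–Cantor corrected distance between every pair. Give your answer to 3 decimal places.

taxon1–taxon2: 8/19 sites differ → p ≈ 0.421053, d = −0.75 ln(1 − 0.561404) = 0.618132 ≈ 0.618.
taxon1–taxon3: 9/19 sites differ → p ≈ 0.473684, d = −0.75 ln(1 − 0.631579) = 0.748897 ≈ 0.749.
taxon2–taxon3: 9/19 sites differ → p ≈ 0.473684, d = −0.75 ln(1 − 0.631579) = 0.748897 ≈ 0.749.

d(taxon1,taxon2) = 0.618, d(taxon1,taxon3) = 0.749, d(taxon2,taxon3) = 0.749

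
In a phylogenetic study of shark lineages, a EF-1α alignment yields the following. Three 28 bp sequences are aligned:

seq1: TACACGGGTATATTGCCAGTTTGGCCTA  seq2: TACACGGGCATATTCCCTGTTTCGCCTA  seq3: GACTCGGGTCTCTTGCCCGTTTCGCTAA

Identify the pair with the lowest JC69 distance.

seq1 and seq2

seq1–seq2: 4/28 differ, p = 0.143, d = 0.158.
seq1–seq3: 8/28 differ, p = 0.286, d = 0.360.
seq2–seq3: 9/28 differ, p = 0.321, d = 0.420.
The smallest distance is between seq1 and seq2.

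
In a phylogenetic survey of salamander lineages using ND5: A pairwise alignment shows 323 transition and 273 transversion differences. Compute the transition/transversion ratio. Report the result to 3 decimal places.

1.183

R = 323/273 = 1.183150… ≈ 1.183 (to 3 d.p.).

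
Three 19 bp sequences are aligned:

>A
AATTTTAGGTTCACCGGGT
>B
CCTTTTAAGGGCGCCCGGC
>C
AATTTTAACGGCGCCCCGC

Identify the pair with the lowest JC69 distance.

B and C

A–B: 8/19 differ, p = 0.421, d = 0.618.
A–C: 8/19 differ, p = 0.421, d = 0.618.
B–C: 4/19 differ, p = 0.211, d = 0.247.
The smallest distance is between B and C.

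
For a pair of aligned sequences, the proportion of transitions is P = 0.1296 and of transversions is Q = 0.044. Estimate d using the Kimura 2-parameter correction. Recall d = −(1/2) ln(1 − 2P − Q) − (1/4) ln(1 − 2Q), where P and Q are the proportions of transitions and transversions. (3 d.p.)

0.204

Under the Kimura two-parameter model, d = −½ ln(1 − 2P − Q) − ¼ ln(1 − 2Q).
1 − 2P − Q = 0.6968, giving −½ ln(0.6968) = 0.180628.
1 − 2Q = 0.912, giving −¼ ln(0.912) = 0.023029.
d = 0.180628 + 0.023029 = 0.203657.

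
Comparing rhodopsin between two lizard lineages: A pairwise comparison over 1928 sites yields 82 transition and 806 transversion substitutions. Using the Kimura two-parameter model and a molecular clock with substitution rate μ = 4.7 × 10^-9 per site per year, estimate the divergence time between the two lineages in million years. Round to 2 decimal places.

85.30

P = 82/1928 ≈ 0.042531 and Q = 806/1928 ≈ 0.41805.
Under the Kimura two-parameter model, d = −½ ln(1 − 2P − Q) − ¼ ln(1 − 2Q).
1 − 2P − Q = 0.496888, giving −½ ln(0.496888) = 0.349695.
1 − 2Q = 0.1639, giving −¼ ln(0.1639) = 0.452125.
d = 0.349695 + 0.452125 = 0.801820.
Under a molecular clock d = 2μt, so t = d/(2μ) = 0.801820 / (2 × 4.7 × 10^-9) = 85.30 million years.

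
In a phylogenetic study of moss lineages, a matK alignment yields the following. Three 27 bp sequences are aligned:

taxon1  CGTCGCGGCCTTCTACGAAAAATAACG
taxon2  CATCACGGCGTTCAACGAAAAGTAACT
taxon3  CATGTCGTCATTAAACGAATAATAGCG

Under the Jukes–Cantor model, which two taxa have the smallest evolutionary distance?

taxon1 and taxon2

taxon1–taxon2: 6/27 differ, p = 0.222, d = 0.264.
taxon1–taxon3: 9/27 differ, p = 0.333, d = 0.441.
taxon2–taxon3: 9/27 differ, p = 0.333, d = 0.441.
The smallest distance is between taxon1 and taxon2.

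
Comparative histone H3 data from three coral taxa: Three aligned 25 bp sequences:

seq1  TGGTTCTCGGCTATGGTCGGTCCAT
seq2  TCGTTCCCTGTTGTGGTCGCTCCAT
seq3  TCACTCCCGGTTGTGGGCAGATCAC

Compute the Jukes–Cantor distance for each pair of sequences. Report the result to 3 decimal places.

d(seq1,seq2) = 0.289, d(seq1,seq3) = 0.663, d(seq2,seq3) = 0.490

seq1–seq2: 6/25 sites differ → p = 0.24, d = −0.75 ln(1 − 0.32) = 0.289247 ≈ 0.289.
seq1–seq3: 11/25 sites differ → p = 0.44, d = −0.75 ln(1 − 0.586667) = 0.662626 ≈ 0.663.
seq2–seq3: 9/25 sites differ → p = 0.36, d = −0.75 ln(1 − 0.48) = 0.490445 ≈ 0.490.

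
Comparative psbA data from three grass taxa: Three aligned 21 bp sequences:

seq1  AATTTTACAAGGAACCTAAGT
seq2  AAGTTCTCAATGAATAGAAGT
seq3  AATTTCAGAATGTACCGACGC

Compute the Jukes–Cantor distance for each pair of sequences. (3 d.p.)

seq1–seq2: 7/21 sites differ → p ≈ 0.333333, d = −0.75 ln(1 − 0.444444) = 0.440839 ≈ 0.441.
seq1–seq3: 7/21 sites differ → p ≈ 0.333333, d = −0.75 ln(1 − 0.444444) = 0.440839 ≈ 0.441.
seq2–seq3: 8/21 sites differ → p ≈ 0.380952, d = −0.75 ln(1 − 0.507936) = 0.531860 ≈ 0.532.

d(seq1,seq2) = 0.441, d(seq1,seq3) = 0.441, d(seq2,seq3) = 0.532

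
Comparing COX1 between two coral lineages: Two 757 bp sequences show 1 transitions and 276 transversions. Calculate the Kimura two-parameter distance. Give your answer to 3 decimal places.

0.555

P = 1/757 ≈ 0.001321 and Q = 276/757 ≈ 0.364597.
Under the Kimura two-parameter model, d = −½ ln(1 − 2P − Q) − ¼ ln(1 − 2Q).
1 − 2P − Q = 0.632761, giving −½ ln(0.632761) = 0.228831.
1 − 2Q = 0.270806, giving −¼ ln(0.270806) = 0.326588.
d = 0.228831 + 0.326588 = 0.555419.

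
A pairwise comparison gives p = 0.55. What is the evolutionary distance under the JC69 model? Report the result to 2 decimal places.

d = −(3/4) ln(1 − 4p/3) = −0.75 ln(1 − 0.733333) = −0.75 ln(0.266667)
  = −0.75 × (-1.321755) = 0.991316 substitutions/site.

0.99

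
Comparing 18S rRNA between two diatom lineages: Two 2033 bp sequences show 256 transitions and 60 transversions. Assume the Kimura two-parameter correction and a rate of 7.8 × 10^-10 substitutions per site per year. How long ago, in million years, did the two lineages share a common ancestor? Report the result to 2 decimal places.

P = 256/2033 ≈ 0.125922 and Q = 60/2033 ≈ 0.029513.
Under the Kimura two-parameter model, d = −½ ln(1 − 2P − Q) − ¼ ln(1 − 2Q).
1 − 2P − Q = 0.718643, giving −½ ln(0.718643) = 0.165195.
1 − 2Q = 0.940974, giving −¼ ln(0.940974) = 0.015210.
d = 0.165195 + 0.015210 = 0.180405.
Under a molecular clock d = 2μt, so t = d/(2μ) = 0.180405 / (2 × 7.8 × 10^-10) = 115.64 million years.

115.64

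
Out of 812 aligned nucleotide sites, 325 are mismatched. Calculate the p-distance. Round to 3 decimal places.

p = 325/812 = 0.400246… ≈ 0.400 (to 3 d.p.).

0.400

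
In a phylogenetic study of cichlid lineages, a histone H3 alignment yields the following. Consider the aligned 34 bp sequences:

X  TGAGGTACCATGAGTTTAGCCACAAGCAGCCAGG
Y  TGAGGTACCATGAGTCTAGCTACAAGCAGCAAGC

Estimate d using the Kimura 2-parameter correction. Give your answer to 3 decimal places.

Of 34 sites, 2 differences are transitions and 2 are transversions, so P = 2/34 ≈ 0.058824 and Q = 2/34 ≈ 0.058824.
Under the Kimura two-parameter model, d = −½ ln(1 − 2P − Q) − ¼ ln(1 − 2Q).
1 − 2P − Q = 0.823528, giving −½ ln(0.823528) = 0.097079.
1 − 2Q = 0.882352, giving −¼ ln(0.882352) = 0.031291.
d = 0.097079 + 0.031291 = 0.128370.

0.128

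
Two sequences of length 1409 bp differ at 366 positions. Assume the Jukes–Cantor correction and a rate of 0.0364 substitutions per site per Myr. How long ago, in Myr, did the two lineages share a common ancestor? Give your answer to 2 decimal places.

p = 366/1409 ≈ 0.259759.
d = −(3/4) ln(1 − 4p/3) = −0.75 ln(1 − 0.346345) = −0.75 ln(0.653655)
  = −0.75 × (-0.425176) = 0.318882 substitutions/site.
Under a molecular clock d = 2μt, so t = d/(2μ) = 0.318882 / (2 × 0.0364) = 4.38 Myr.

4.38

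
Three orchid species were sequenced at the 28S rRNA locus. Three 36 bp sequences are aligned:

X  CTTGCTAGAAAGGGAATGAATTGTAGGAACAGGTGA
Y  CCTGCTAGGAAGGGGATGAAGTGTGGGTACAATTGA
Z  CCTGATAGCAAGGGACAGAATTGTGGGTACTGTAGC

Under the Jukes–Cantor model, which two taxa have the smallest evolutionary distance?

X and Y

X–Y: 8/36 differ, p = 0.222, d = 0.264.
X–Z: 11/36 differ, p = 0.306, d = 0.392.
Y–Z: 10/36 differ, p = 0.278, d = 0.347.
The smallest distance is between X and Y.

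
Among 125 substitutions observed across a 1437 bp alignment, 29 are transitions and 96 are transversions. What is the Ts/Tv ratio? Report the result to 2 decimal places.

0.30

R = 29/96 = 0.302083… ≈ 0.30 (to 2 d.p.).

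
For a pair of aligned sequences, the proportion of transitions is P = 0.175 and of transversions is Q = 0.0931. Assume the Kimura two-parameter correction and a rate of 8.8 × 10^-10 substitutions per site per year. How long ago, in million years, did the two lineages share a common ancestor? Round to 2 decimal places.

195.57

Under the Kimura two-parameter model, d = −½ ln(1 − 2P − Q) − ¼ ln(1 − 2Q).
1 − 2P − Q = 0.5569, giving −½ ln(0.5569) = 0.292685.
1 − 2Q = 0.8138, giving −¼ ln(0.8138) = 0.051510.
d = 0.292685 + 0.051510 = 0.344195.
Under a molecular clock d = 2μt, so t = d/(2μ) = 0.344195 / (2 × 8.8 × 10^-10) = 195.57 million years.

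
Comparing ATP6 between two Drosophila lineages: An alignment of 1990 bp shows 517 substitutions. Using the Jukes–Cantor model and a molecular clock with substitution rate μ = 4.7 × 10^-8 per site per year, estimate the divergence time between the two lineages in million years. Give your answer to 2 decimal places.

3.39

p = 517/1990 ≈ 0.259799.
d = −(3/4) ln(1 − 4p/3) = −0.75 ln(1 − 0.346399) = −0.75 ln(0.653601)
  = −0.75 × (-0.425258) = 0.318944 substitutions/site.
Under a molecular clock d = 2μt, so t = d/(2μ) = 0.318944 / (2 × 4.7 × 10^-8) = 3.39 million years.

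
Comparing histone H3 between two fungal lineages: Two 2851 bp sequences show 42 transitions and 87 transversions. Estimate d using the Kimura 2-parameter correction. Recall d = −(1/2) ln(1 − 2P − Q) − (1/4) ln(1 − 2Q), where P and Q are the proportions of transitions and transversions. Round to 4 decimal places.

0.0467

P = 42/2851 ≈ 0.014732 and Q = 87/2851 ≈ 0.030516.
Under the Kimura two-parameter model, d = −½ ln(1 − 2P − Q) − ¼ ln(1 − 2Q).
1 − 2P − Q = 0.94002, giving −½ ln(0.94002) = 0.030927.
1 − 2Q = 0.938968, giving −¼ ln(0.938968) = 0.015743.
d = 0.030927 + 0.015743 = 0.046670.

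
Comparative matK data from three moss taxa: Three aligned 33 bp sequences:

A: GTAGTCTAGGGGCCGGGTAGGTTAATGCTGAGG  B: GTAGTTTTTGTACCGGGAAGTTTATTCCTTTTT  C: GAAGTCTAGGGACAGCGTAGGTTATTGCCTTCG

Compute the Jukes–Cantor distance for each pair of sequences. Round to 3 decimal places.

d(A,B) = 0.559, d(A,C) = 0.339, d(B,C) = 0.559

A–B: 13/33 sites differ → p ≈ 0.393939, d = −0.75 ln(1 − 0.525252) = 0.558728 ≈ 0.559.
A–C: 9/33 sites differ → p ≈ 0.272727, d = −0.75 ln(1 − 0.363636) = 0.338988 ≈ 0.339.
B–C: 13/33 sites differ → p ≈ 0.393939, d = −0.75 ln(1 − 0.525252) = 0.558728 ≈ 0.559.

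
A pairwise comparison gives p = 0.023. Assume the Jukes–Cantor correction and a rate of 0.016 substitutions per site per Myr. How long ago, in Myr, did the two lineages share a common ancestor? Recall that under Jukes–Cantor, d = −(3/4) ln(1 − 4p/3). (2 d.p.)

0.73

d = −(3/4) ln(1 − 4p/3) = −0.75 ln(1 − 0.030667) = −0.75 ln(0.969333)
  = −0.75 × (-0.031147) = 0.023360 substitutions/site.
Under a molecular clock d = 2μt, so t = d/(2μ) = 0.023360 / (2 × 0.016) = 0.73 Myr.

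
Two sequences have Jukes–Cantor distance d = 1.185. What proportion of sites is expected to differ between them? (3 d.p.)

0.596

p = (3/4)(1 − e^(−4d/3)) = 0.75 × (1 − e^(-1.58)) = 0.75 × (1 − 0.205975) = 0.595519.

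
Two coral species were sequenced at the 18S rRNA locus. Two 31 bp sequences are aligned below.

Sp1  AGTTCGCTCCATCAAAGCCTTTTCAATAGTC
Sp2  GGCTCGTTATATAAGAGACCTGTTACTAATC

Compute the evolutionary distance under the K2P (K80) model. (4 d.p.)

0.6631

Of 31 sites, 8 differences are transitions and 5 are transversions, so P = 8/31 ≈ 0.258065 and Q = 5/31 ≈ 0.16129.
Under the Kimura two-parameter model, d = −½ ln(1 − 2P − Q) − ¼ ln(1 − 2Q).
1 − 2P − Q = 0.32258, giving −½ ln(0.32258) = 0.565702.
1 − 2Q = 0.67742, giving −¼ ln(0.67742) = 0.097366.
d = 0.565702 + 0.097366 = 0.663068.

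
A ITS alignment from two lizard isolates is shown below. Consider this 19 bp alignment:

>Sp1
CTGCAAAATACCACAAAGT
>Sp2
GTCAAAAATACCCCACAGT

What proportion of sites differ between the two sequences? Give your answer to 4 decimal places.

0.2632

The sequences differ at 5 of 19 positions (sites 1, 3, 4, 13, 16).
p = 5/19 = 0.263157… ≈ 0.2632 (to 4 d.p.).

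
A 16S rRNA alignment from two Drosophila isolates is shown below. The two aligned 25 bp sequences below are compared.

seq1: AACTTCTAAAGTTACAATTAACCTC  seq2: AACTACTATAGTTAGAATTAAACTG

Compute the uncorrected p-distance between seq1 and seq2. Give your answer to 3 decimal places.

0.200

The sequences differ at 5 of 25 positions (sites 5, 9, 15, 22, 25).
p = 5/25 = 0.200.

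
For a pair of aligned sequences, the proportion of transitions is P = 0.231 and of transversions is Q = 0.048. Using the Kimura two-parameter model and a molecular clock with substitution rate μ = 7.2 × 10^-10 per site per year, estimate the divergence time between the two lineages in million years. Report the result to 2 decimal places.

Under the Kimura two-parameter model, d = −½ ln(1 − 2P − Q) − ¼ ln(1 − 2Q).
1 − 2P − Q = 0.49, giving −½ ln(0.49) = 0.356675.
1 − 2Q = 0.904, giving −¼ ln(0.904) = 0.025231.
d = 0.356675 + 0.025231 = 0.381906.
Under a molecular clock d = 2μt, so t = d/(2μ) = 0.381906 / (2 × 7.2 × 10^-10) = 265.21 million years.

265.21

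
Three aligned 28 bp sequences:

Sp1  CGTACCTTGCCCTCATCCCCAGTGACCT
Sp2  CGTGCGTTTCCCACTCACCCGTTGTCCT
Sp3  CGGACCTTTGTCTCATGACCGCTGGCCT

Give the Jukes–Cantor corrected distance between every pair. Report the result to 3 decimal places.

d(Sp1,Sp2) = 0.485, d(Sp1,Sp3) = 0.420, d(Sp2,Sp3) = 0.635

Sp1–Sp2: 10/28 sites differ → p ≈ 0.357143, d = −0.75 ln(1 − 0.476191) = 0.484971 ≈ 0.485.
Sp1–Sp3: 9/28 sites differ → p ≈ 0.321429, d = −0.75 ln(1 − 0.428572) = 0.419713 ≈ 0.420.
Sp2–Sp3: 12/28 sites differ → p ≈ 0.428571, d = −0.75 ln(1 − 0.571428) = 0.635472 ≈ 0.635.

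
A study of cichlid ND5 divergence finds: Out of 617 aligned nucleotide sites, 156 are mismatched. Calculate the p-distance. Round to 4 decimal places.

0.2528

p = 156/617 = 0.252836… ≈ 0.2528 (to 4 d.p.).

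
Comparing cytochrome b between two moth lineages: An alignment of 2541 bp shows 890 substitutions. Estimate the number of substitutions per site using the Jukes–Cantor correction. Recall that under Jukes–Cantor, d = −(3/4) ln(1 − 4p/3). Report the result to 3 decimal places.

p = 890/2541 ≈ 0.350256.
d = −(3/4) ln(1 − 4p/3) = −0.75 ln(1 − 0.467008) = −0.75 ln(0.532992)
  = −0.75 × (-0.629249) = 0.471937 substitutions/site.

0.472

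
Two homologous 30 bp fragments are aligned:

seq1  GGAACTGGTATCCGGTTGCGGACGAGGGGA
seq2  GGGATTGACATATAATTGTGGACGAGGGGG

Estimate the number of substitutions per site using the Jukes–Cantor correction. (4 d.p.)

0.4408

The sequences differ at 10 of 30 sites (3, 5, 8, 9, 12, 13, 14, 15, 19, 30), so p = 10/30 ≈ 0.333333.
d = −(3/4) ln(1 − 4p/3) = −0.75 ln(1 − 0.444444) = −0.75 ln(0.555556)
  = −0.75 × (-0.587786) = 0.440840 substitutions/site.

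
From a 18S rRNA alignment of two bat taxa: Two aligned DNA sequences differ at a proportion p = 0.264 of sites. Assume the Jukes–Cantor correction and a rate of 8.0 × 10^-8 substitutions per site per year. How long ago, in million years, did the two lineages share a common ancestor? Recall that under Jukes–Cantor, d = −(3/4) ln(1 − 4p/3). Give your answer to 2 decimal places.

2.03

d = −(3/4) ln(1 − 4p/3) = −0.75 ln(1 − 0.352) = −0.75 ln(0.648)
  = −0.75 × (-0.433865) = 0.325399 substitutions/site.
Under a molecular clock d = 2μt, so t = d/(2μ) = 0.325399 / (2 × 8.0 × 10^-8) = 2.03 million years.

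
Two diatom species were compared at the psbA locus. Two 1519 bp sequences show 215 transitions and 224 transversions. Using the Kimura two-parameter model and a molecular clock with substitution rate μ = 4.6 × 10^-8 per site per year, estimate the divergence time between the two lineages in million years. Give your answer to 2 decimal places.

4.01

P = 215/1519 ≈ 0.14154 and Q = 224/1519 ≈ 0.147465.
Under the Kimura two-parameter model, d = −½ ln(1 − 2P − Q) − ¼ ln(1 − 2Q).
1 − 2P − Q = 0.569455, giving −½ ln(0.569455) = 0.281538.
1 − 2Q = 0.70507, giving −¼ ln(0.70507) = 0.087365.
d = 0.281538 + 0.087365 = 0.368903.
Under a molecular clock d = 2μt, so t = d/(2μ) = 0.368903 / (2 × 4.6 × 10^-8) = 4.01 million years.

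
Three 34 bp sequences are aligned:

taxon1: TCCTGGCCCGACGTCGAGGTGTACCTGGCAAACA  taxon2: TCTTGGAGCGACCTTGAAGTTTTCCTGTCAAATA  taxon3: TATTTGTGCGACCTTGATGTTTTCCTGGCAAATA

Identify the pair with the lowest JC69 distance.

taxon1–taxon2: 10/34 differ, p = 0.294, d = 0.373.
taxon1–taxon3: 11/34 differ, p = 0.324, d = 0.423.
taxon2–taxon3: 5/34 differ, p = 0.147, d = 0.164.
The smallest distance is between taxon2 and taxon3.

taxon2 and taxon3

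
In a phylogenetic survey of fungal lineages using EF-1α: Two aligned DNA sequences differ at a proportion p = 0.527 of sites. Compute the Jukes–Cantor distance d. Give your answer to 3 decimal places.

d = −(3/4) ln(1 − 4p/3) = −0.75 ln(1 − 0.702667) = −0.75 ln(0.297333)
  = −0.75 × (-1.212903) = 0.909677 substitutions/site.

0.910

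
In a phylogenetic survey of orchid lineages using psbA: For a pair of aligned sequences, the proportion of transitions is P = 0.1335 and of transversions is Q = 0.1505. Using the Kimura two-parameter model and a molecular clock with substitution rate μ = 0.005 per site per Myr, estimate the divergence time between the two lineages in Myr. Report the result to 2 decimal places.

35.97

Under the Kimura two-parameter model, d = −½ ln(1 − 2P − Q) − ¼ ln(1 − 2Q).
1 − 2P − Q = 0.5825, giving −½ ln(0.5825) = 0.270213.
1 − 2Q = 0.699, giving −¼ ln(0.699) = 0.089526.
d = 0.270213 + 0.089526 = 0.359739.
Under a molecular clock d = 2μt, so t = d/(2μ) = 0.359739 / (2 × 0.005) = 35.97 Myr.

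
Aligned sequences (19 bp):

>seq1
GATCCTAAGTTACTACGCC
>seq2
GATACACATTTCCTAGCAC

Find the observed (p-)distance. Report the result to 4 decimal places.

0.4211

The sequences differ at 8 of 19 positions (sites 4, 6, 7, 9, 12, 16, 17, 18).
p = 8/19 = 0.421052… ≈ 0.4211 (to 4 d.p.).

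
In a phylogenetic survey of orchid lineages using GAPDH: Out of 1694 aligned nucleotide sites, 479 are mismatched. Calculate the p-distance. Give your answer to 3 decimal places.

0.283

p = 479/1694 = 0.282762… ≈ 0.283 (to 3 d.p.).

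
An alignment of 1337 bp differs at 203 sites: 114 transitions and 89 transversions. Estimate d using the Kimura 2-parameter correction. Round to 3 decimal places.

0.171

P = 114/1337 ≈ 0.085266 and Q = 89/1337 ≈ 0.066567.
Under the Kimura two-parameter model, d = −½ ln(1 − 2P − Q) − ¼ ln(1 − 2Q).
1 − 2P − Q = 0.762901, giving −½ ln(0.762901) = 0.135314.
1 − 2Q = 0.866866, giving −¼ ln(0.866866) = 0.035718.
d = 0.135314 + 0.035718 = 0.171032.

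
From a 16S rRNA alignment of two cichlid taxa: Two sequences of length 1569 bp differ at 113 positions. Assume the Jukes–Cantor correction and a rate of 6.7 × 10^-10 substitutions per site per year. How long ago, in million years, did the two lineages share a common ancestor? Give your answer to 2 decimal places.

p = 113/1569 ≈ 0.07202.
d = −(3/4) ln(1 − 4p/3) = −0.75 ln(1 − 0.096027) = −0.75 ln(0.903973)
  = −0.75 × (-0.100956) = 0.075717 substitutions/site.
Under a molecular clock d = 2μt, so t = d/(2μ) = 0.075717 / (2 × 6.7 × 10^-10) = 56.51 million years.

56.51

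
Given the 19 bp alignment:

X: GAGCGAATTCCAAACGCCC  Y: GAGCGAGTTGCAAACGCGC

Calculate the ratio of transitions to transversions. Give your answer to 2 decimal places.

Transitions are A↔G and C↔T; transversions are all other mismatches.
Transitions: 1. Transversions: 2.
R = 1/2 = 0.50.

0.50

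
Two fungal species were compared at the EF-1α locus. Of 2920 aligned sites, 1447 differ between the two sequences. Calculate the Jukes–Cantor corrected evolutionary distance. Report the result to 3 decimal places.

p = 1447/2920 ≈ 0.495548.
d = −(3/4) ln(1 − 4p/3) = −0.75 ln(1 − 0.660731) = −0.75 ln(0.339269)
  = −0.75 × (-1.080962) = 0.810722 substitutions/site.

0.811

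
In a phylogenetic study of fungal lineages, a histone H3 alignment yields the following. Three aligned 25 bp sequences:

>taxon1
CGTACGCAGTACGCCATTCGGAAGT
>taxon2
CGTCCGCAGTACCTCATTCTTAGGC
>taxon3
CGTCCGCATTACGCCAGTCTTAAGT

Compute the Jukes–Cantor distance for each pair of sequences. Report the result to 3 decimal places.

d(taxon1,taxon2) = 0.351, d(taxon1,taxon3) = 0.233, d(taxon2,taxon3) = 0.289

taxon1–taxon2: 7/25 sites differ → p = 0.28, d = −0.75 ln(1 − 0.373333) = 0.350505 ≈ 0.351.
taxon1–taxon3: 5/25 sites differ → p = 0.2, d = −0.75 ln(1 − 0.266667) = 0.232617 ≈ 0.233.
taxon2–taxon3: 6/25 sites differ → p = 0.24, d = −0.75 ln(1 − 0.32) = 0.289247 ≈ 0.289.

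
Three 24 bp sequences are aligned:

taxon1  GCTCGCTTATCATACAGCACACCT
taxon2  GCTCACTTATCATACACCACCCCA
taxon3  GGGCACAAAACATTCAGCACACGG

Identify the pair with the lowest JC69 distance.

taxon1–taxon2: 4/24 differ, p = 0.167, d = 0.188.
taxon1–taxon3: 9/24 differ, p = 0.375, d = 0.520.
taxon2–taxon3: 10/24 differ, p = 0.417, d = 0.608.
The smallest distance is between taxon1 and taxon2.

taxon1 and taxon2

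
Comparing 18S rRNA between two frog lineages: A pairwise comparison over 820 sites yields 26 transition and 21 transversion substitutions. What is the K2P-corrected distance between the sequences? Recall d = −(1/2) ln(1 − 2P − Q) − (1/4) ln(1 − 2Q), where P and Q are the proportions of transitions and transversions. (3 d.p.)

P = 26/820 ≈ 0.031707 and Q = 21/820 ≈ 0.02561.
Under the Kimura two-parameter model, d = −½ ln(1 − 2P − Q) − ¼ ln(1 − 2Q).
1 − 2P − Q = 0.910976, giving −½ ln(0.910976) = 0.046619.
1 − 2Q = 0.94878, giving −¼ ln(0.94878) = 0.013145.
d = 0.046619 + 0.013145 = 0.059764.

0.060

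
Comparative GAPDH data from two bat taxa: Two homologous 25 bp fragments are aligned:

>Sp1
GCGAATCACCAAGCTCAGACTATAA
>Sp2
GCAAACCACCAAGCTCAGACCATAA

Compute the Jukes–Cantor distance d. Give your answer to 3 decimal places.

The sequences differ at 3 of 25 sites (3, 6, 21), so p = 3/25 = 0.12.
d = −(3/4) ln(1 − 4p/3) = −0.75 ln(1 − 0.16) = −0.75 ln(0.84)
  = −0.75 × (-0.174353) = 0.130765 substitutions/site.

0.131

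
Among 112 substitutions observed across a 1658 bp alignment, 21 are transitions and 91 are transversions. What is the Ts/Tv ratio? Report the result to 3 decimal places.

R = 21/91 = 0.230769… ≈ 0.231 (to 3 d.p.).

0.231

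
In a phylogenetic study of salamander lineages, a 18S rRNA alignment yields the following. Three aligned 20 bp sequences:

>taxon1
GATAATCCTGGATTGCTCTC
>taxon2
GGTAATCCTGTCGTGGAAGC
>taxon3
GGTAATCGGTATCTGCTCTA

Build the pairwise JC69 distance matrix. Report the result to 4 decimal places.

d(taxon1,taxon2) = 0.5716, d(taxon1,taxon3) = 0.5716, d(taxon2,taxon3) = 0.9913

taxon1–taxon2: 8/20 sites differ → p = 0.4, d = −0.75 ln(1 − 0.533333) = 0.571605 ≈ 0.5716.
taxon1–taxon3: 8/20 sites differ → p = 0.4, d = −0.75 ln(1 − 0.533333) = 0.571605 ≈ 0.5716.
taxon2–taxon3: 11/20 sites differ → p = 0.55, d = −0.75 ln(1 − 0.733333) = 0.991316 ≈ 0.9913.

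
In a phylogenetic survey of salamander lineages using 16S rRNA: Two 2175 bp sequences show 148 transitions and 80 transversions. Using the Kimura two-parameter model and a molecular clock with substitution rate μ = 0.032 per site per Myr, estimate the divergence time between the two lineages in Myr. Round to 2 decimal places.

P = 148/2175 ≈ 0.068046 and Q = 80/2175 ≈ 0.036782.
Under the Kimura two-parameter model, d = −½ ln(1 − 2P − Q) − ¼ ln(1 − 2Q).
1 − 2P − Q = 0.827126, giving −½ ln(0.827126) = 0.094899.
1 − 2Q = 0.926436, giving −¼ ln(0.926436) = 0.019103.
d = 0.094899 + 0.019103 = 0.114002.
Under a molecular clock d = 2μt, so t = d/(2μ) = 0.114002 / (2 × 0.032) = 1.78 Myr.

1.78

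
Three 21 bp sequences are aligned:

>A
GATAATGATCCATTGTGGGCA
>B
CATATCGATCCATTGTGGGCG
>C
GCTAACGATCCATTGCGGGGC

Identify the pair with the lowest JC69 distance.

A–B: 4/21 differ, p = 0.190, d = 0.220.
A–C: 5/21 differ, p = 0.238, d = 0.286.
B–C: 6/21 differ, p = 0.286, d = 0.360.
The smallest distance is between A and B.

A and B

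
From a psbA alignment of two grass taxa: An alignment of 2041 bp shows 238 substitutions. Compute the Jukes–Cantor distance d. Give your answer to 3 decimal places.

p = 238/2041 ≈ 0.11661.
d = −(3/4) ln(1 − 4p/3) = −0.75 ln(1 − 0.15548) = −0.75 ln(0.84452)
  = −0.75 × (-0.168987) = 0.126740 substitutions/site.

0.127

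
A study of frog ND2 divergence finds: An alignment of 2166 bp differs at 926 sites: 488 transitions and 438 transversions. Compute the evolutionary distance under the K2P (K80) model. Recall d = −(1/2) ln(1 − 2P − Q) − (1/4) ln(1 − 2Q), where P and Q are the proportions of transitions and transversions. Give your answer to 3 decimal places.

0.659

P = 488/2166 ≈ 0.2253 and Q = 438/2166 ≈ 0.202216.
Under the Kimura two-parameter model, d = −½ ln(1 − 2P − Q) − ¼ ln(1 − 2Q).
1 − 2P − Q = 0.347184, giving −½ ln(0.347184) = 0.528950.
1 − 2Q = 0.595568, giving −¼ ln(0.595568) = 0.129560.
d = 0.528950 + 0.129560 = 0.658510.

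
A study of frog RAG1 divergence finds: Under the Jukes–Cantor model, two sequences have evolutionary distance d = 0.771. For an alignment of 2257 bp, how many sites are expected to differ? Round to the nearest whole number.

1087

Invert JC69: p = (3/4)(1 − e^(−4d/3)) = 0.75 × (1 − e^(-1.028)) = 0.75 × (1 − 0.357722) = 0.481709.
Expected differing sites = pL ≈ 0.481709 × 2257 = 1087.217213 ≈ 1087.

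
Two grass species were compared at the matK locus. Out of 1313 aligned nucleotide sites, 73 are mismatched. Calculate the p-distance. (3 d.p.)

p = 73/1313 = 0.055597… ≈ 0.056 (to 3 d.p.).

0.056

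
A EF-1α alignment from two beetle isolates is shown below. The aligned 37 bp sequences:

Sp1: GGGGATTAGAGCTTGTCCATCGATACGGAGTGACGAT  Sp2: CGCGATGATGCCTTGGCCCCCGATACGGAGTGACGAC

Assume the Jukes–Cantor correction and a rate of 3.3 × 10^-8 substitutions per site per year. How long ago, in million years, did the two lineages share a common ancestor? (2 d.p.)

The sequences differ at 10 of 37 sites (1, 3, 7, 9, 10, 11, 16, 19, 20, 37), so p = 10/37 ≈ 0.27027.
d = −(3/4) ln(1 − 4p/3) = −0.75 ln(1 − 0.36036) = −0.75 ln(0.63964)
  = −0.75 × (-0.446850) = 0.335138 substitutions/site.
Under a molecular clock d = 2μt, so t = d/(2μ) = 0.335138 / (2 × 3.3 × 10^-8) = 5.08 million years.

5.08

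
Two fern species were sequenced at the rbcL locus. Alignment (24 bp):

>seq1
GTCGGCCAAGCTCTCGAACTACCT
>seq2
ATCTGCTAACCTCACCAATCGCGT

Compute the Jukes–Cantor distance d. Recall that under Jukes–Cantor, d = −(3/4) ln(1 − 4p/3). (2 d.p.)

0.61

The sequences differ at 10 of 24 sites (1, 4, 7, 10, 14, 16, 19, 20, 21, 23), so p = 10/24 ≈ 0.416667.
d = −(3/4) ln(1 − 4p/3) = −0.75 ln(1 − 0.555556) = −0.75 ln(0.444444)
  = −0.75 × (-0.810931) = 0.608198 substitutions/site.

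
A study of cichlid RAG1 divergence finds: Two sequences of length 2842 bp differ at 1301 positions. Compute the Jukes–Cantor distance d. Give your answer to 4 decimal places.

p = 1301/2842 ≈ 0.457776.
d = −(3/4) ln(1 − 4p/3) = −0.75 ln(1 − 0.610368) = −0.75 ln(0.389632)
  = −0.75 × (-0.942553) = 0.706915 substitutions/site.

0.7069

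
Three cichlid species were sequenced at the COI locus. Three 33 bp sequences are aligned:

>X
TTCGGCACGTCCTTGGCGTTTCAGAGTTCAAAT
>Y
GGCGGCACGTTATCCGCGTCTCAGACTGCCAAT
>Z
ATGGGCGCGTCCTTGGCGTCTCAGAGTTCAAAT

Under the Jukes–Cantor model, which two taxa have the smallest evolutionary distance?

X–Y: 10/33 differ, p = 0.303, d = 0.388.
X–Z: 4/33 differ, p = 0.121, d = 0.132.
Y–Z: 11/33 differ, p = 0.333, d = 0.441.
The smallest distance is between X and Z.

X and Z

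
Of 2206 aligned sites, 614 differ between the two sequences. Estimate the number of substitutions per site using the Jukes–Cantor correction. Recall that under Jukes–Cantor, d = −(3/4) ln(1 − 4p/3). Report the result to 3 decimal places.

p = 614/2206 ≈ 0.278332.
d = −(3/4) ln(1 − 4p/3) = −0.75 ln(1 − 0.371109) = −0.75 ln(0.628891)
  = −0.75 × (-0.463797) = 0.347848 substitutions/site.

0.348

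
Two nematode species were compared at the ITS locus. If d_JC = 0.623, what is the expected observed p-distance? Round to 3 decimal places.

p = (3/4)(1 − e^(−4d/3)) = 0.75 × (1 − e^(-0.830667)) = 0.75 × (1 − 0.435759) = 0.423181.

0.423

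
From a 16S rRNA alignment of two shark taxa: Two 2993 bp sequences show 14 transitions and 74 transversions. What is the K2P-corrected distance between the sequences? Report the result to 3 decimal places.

P = 14/2993 ≈ 0.004678 and Q = 74/2993 ≈ 0.024724.
Under the Kimura two-parameter model, d = −½ ln(1 − 2P − Q) − ¼ ln(1 − 2Q).
1 − 2P − Q = 0.96592, giving −½ ln(0.96592) = 0.017337.
1 − 2Q = 0.950552, giving −¼ ln(0.950552) = 0.012678.
d = 0.017337 + 0.012678 = 0.030015.

0.030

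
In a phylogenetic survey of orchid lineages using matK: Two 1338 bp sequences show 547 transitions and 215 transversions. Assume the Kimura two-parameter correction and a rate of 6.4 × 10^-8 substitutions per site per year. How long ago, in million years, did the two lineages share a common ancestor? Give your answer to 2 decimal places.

15.72

P = 547/1338 ≈ 0.408819 and Q = 215/1338 ≈ 0.160688.
Under the Kimura two-parameter model, d = −½ ln(1 − 2P − Q) − ¼ ln(1 − 2Q).
1 − 2P − Q = 0.021674, giving −½ ln(0.021674) = 1.915821.
1 − 2Q = 0.678624, giving −¼ ln(0.678624) = 0.096922.
d = 1.915821 + 0.096922 = 2.012743.
Under a molecular clock d = 2μt, so t = d/(2μ) = 2.012743 / (2 × 6.4 × 10^-8) = 15.72 million years.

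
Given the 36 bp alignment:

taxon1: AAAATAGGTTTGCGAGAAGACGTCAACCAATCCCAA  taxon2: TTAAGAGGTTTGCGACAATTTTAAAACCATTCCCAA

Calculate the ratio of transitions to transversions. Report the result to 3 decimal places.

Transitions are A↔G and C↔T; transversions are all other mismatches.
Transitions: 1. Transversions: 10.
R = 1/10 = 0.100.

0.100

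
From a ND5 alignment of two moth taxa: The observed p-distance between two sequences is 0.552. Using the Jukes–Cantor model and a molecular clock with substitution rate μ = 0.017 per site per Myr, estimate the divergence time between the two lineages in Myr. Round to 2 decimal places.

d = −(3/4) ln(1 − 4p/3) = −0.75 ln(1 − 0.736) = −0.75 ln(0.264)
  = −0.75 × (-1.331806) = 0.998855 substitutions/site.
Under a molecular clock d = 2μt, so t = d/(2μ) = 0.998855 / (2 × 0.017) = 29.38 Myr.

29.38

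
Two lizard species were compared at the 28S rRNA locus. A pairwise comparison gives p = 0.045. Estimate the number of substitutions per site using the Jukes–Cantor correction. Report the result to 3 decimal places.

0.046

d = −(3/4) ln(1 − 4p/3) = −0.75 ln(1 − 0.06) = −0.75 ln(0.94)
  = −0.75 × (-0.061875) = 0.046406 substitutions/site.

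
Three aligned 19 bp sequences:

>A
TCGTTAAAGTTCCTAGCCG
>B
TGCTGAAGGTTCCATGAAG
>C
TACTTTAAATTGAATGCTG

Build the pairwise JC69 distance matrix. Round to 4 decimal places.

d(A,B) = 0.6181, d(A,C) = 0.7489, d(B,C) = 0.7489

A–B: 8/19 sites differ → p ≈ 0.421053, d = −0.75 ln(1 − 0.561404) = 0.618132 ≈ 0.6181.
A–C: 9/19 sites differ → p ≈ 0.473684, d = −0.75 ln(1 − 0.631579) = 0.748897 ≈ 0.7489.
B–C: 9/19 sites differ → p ≈ 0.473684, d = −0.75 ln(1 − 0.631579) = 0.748897 ≈ 0.7489.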